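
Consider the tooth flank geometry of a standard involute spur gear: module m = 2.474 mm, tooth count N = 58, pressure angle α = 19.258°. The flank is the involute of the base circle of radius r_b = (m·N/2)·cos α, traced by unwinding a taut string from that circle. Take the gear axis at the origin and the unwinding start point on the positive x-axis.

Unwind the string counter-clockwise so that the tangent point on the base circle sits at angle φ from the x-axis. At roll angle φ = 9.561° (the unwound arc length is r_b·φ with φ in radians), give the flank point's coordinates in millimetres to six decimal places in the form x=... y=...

pitch radius r_p = m·N/2 = 2.474·58/2 = 71.746000
base radius r_b = r_p·cos α = 71.746000·cos 19.258° = 67.731307
roll angle φ = 9.561° = 0.16687093 rad
x = r_b·(cos φ + φ·sin φ) = 67.731307·(0.98610932 + 0.16687093·0.16609756) = 68.667773
y = r_b·(sin φ − φ·cos φ) = 67.731307·(0.16609756 − 0.16687093·0.98610932) = 0.104617

x=68.667773 y=0.104617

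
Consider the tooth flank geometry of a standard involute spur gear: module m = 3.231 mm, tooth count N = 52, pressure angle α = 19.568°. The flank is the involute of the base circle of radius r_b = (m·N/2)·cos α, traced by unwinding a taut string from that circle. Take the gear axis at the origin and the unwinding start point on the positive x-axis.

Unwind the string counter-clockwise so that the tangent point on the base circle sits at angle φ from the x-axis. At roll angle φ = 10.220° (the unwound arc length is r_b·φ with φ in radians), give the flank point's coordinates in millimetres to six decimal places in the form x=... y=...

pitch radius r_p = m·N/2 = 3.231·52/2 = 84.006000
base radius r_b = r_p·cos α = 84.006000·cos 19.568° = 79.154205
roll angle φ = 10.220° = 0.17837265 rad
x = r_b·(cos φ + φ·sin φ) = 79.154205·(0.98413373 + 0.17837265·0.17742828) = 80.403423
y = r_b·(sin φ − φ·cos φ) = 79.154205·(0.17742828 − 0.17837265·0.98413373) = 0.149264

x=80.403423 y=0.149264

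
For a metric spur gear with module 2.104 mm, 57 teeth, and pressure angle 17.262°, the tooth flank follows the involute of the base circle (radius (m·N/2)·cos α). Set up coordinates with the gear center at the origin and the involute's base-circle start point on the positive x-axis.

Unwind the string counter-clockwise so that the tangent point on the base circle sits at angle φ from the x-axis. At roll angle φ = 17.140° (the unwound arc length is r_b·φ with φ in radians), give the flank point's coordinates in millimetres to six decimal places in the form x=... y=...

pitch radius r_p = m·N/2 = 2.104·57/2 = 59.964000
base radius r_b = r_p·cos α = 59.964000·cos 17.262° = 57.263090
roll angle φ = 17.140° = 0.29914943 rad
x = r_b·(cos φ + φ·sin φ) = 57.263090·(0.95558750 + 0.29914943·0.29470752) = 59.768299
y = r_b·(sin φ − φ·cos φ) = 57.263090·(0.29470752 − 0.29914943·0.95558750) = 0.506438

x=59.768299 y=0.506438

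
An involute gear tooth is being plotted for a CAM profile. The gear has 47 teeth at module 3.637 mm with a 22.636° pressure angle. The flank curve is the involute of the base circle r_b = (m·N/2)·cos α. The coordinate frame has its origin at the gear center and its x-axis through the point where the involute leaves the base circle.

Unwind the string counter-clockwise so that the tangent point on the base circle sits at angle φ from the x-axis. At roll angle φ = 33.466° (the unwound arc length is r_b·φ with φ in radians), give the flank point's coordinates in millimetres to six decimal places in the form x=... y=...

pitch radius r_p = m·N/2 = 3.637·47/2 = 85.469500
base radius r_b = r_p·cos α = 85.469500·cos 22.636° = 78.885663
roll angle φ = 33.466° = 0.58409189 rad
x = r_b·(cos φ + φ·sin φ) = 78.885663·(0.83421320 + 0.58409189·0.55144205) = 91.215967
y = r_b·(sin φ − φ·cos φ) = 78.885663·(0.55144205 − 0.58409189·0.83421320) = 5.063267

x=91.215967 y=5.063267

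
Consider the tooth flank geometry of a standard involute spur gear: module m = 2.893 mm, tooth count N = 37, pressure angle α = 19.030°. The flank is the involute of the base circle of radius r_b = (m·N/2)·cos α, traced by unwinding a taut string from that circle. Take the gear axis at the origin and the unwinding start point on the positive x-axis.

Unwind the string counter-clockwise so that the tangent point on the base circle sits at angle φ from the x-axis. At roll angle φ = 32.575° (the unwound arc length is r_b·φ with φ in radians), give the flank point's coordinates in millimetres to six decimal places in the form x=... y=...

pitch radius r_p = m·N/2 = 2.893·37/2 = 53.520500
base radius r_b = r_p·cos α = 53.520500·cos 19.030° = 50.595497
roll angle φ = 32.575° = 0.56854100 rad
x = r_b·(cos φ + φ·sin φ) = 50.595497·(0.84268740 + 0.56854100·0.53840314) = 58.123685
y = r_b·(sin φ − φ·cos φ) = 50.595497·(0.53840314 − 0.56854100·0.84268740) = 3.000354

x=58.123685 y=3.000354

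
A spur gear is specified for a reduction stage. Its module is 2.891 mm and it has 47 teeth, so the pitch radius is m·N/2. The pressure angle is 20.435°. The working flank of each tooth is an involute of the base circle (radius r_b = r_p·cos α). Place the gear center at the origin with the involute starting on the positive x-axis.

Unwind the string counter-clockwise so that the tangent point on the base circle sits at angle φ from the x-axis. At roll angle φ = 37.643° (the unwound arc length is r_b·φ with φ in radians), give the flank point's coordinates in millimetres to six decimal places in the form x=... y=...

x=75.955368 y=5.762195

pitch radius r_p = m·N/2 = 2.891·47/2 = 67.938500
base radius r_b = r_p·cos α = 67.938500·cos 20.435° = 63.663054
roll angle φ = 37.643° = 0.65699429 rad
x = r_b·(cos φ + φ·sin φ) = 63.663054·(0.79183151 + 0.65699429·0.61073960) = 75.955368
y = r_b·(sin φ − φ·cos φ) = 63.663054·(0.61073960 − 0.65699429·0.79183151) = 5.762195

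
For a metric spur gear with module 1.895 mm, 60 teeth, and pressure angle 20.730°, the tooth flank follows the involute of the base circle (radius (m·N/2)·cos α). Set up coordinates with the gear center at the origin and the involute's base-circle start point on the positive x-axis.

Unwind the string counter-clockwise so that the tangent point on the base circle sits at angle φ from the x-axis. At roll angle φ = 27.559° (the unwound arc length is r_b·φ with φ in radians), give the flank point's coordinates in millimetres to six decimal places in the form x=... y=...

pitch radius r_p = m·N/2 = 1.895·60/2 = 56.850000
base radius r_b = r_p·cos α = 56.850000·cos 20.730° = 53.169464
roll angle φ = 27.559° = 0.48099529 rad
x = r_b·(cos φ + φ·sin φ) = 53.169464·(0.88653488 + 0.48099529·0.46266176) = 58.968818
y = r_b·(sin φ − φ·cos φ) = 53.169464·(0.46266176 − 0.48099529·0.88653488) = 1.927003

x=58.968818 y=1.927003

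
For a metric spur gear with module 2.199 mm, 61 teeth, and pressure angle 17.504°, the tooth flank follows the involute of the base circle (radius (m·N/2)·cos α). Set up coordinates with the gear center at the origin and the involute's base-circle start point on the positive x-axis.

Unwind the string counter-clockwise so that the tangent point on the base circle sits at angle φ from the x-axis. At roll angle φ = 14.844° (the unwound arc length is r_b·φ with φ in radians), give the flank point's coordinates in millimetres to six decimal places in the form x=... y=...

pitch radius r_p = m·N/2 = 2.199·61/2 = 67.069500
base radius r_b = r_p·cos α = 67.069500·cos 17.504° = 63.963911
roll angle φ = 14.844° = 0.25907667 rad
x = r_b·(cos φ + φ·sin φ) = 63.963911·(0.96662694 + 0.25907667·0.25618815) = 66.074676
y = r_b·(sin φ − φ·cos φ) = 63.963911·(0.25618815 − 0.25907667·0.96662694) = 0.368282

x=66.074676 y=0.368282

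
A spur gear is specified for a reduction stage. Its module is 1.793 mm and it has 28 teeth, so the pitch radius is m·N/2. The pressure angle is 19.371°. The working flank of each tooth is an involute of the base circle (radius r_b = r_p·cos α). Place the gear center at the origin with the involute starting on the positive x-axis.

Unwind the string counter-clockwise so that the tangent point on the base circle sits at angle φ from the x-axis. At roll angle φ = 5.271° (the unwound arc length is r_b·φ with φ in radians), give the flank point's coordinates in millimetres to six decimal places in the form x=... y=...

x=23.780990 y=0.006141

pitch radius r_p = m·N/2 = 1.793·28/2 = 25.102000
base radius r_b = r_p·cos α = 25.102000·cos 19.371° = 23.680992
roll angle φ = 5.271° = 0.09199630 rad
x = r_b·(cos φ + φ·sin φ) = 23.680992·(0.99577132 + 0.09199630·0.09186659) = 23.780990
y = r_b·(sin φ − φ·cos φ) = 23.680992·(0.09186659 − 0.09199630·0.99577132) = 0.006141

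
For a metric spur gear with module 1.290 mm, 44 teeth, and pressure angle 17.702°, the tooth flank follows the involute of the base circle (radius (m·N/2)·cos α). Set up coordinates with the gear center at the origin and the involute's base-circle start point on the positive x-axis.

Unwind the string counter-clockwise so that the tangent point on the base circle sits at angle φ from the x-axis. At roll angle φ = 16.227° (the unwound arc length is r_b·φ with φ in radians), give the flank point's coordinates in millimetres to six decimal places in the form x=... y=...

pitch radius r_p = m·N/2 = 1.290·44/2 = 28.380000
base radius r_b = r_p·cos α = 28.380000·cos 17.702° = 27.036232
roll angle φ = 16.227° = 0.28321458 rad
x = r_b·(cos φ + φ·sin φ) = 27.036232·(0.96016211 + 0.28321458·0.27944360) = 28.098880
y = r_b·(sin φ − φ·cos φ) = 27.036232·(0.27944360 − 0.28321458·0.96016211) = 0.203088

x=28.098880 y=0.203088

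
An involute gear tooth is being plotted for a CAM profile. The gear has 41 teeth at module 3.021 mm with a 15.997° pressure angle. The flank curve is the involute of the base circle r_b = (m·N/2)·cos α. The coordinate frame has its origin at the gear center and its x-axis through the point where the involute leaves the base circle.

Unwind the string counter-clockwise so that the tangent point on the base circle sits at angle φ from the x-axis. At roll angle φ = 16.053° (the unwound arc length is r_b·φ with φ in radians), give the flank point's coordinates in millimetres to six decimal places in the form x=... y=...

x=61.823284 y=0.433031

pitch radius r_p = m·N/2 = 3.021·41/2 = 61.930500
base radius r_b = r_p·cos α = 61.930500·cos 15.997° = 59.532311
roll angle φ = 16.053° = 0.28017770 rad
x = r_b·(cos φ + φ·sin φ) = 59.532311·(0.96100631 + 0.28017770·0.27652643) = 61.823284
y = r_b·(sin φ − φ·cos φ) = 59.532311·(0.27652643 − 0.28017770·0.96100631) = 0.433031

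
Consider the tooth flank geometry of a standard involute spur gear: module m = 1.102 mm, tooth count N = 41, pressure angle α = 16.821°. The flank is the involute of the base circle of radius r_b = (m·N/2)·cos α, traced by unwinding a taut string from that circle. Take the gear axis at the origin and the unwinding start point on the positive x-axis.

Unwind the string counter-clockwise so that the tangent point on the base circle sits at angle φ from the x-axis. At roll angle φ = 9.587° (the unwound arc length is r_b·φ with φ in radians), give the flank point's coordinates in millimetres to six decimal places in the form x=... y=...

pitch radius r_p = m·N/2 = 1.102·41/2 = 22.591000
base radius r_b = r_p·cos α = 22.591000·cos 16.821° = 21.624410
roll angle φ = 9.587° = 0.16732472 rad
x = r_b·(cos φ + φ·sin φ) = 21.624410·(0.98603385 + 0.16732472·0.16654503) = 21.925010
y = r_b·(sin φ − φ·cos φ) = 21.624410·(0.16654503 − 0.16732472·0.98603385) = 0.033673

x=21.925010 y=0.033673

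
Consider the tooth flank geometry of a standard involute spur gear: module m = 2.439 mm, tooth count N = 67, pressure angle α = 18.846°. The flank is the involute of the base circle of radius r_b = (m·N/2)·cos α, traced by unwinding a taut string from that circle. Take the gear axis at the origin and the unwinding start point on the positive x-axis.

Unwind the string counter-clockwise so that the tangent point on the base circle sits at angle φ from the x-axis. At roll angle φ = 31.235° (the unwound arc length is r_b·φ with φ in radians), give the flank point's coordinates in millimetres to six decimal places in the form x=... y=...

pitch radius r_p = m·N/2 = 2.439·67/2 = 81.706500
base radius r_b = r_p·cos α = 81.706500·cos 18.846° = 77.326233
roll angle φ = 31.235° = 0.54515359 rad
x = r_b·(cos φ + φ·sin φ) = 77.326233·(0.85504766 + 0.54515359·0.51854942) = 87.976896
y = r_b·(sin φ − φ·cos φ) = 77.326233·(0.51854942 − 0.54515359·0.85504766) = 4.053219

x=87.976896 y=4.053219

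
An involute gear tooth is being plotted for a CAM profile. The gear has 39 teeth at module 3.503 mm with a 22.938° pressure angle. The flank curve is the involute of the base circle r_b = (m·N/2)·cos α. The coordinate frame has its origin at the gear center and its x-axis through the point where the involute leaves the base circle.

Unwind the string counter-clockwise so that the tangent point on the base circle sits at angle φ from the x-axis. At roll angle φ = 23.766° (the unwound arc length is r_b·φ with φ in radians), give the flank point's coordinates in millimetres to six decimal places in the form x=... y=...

pitch radius r_p = m·N/2 = 3.503·39/2 = 68.308500
base radius r_b = r_p·cos α = 68.308500·cos 22.938° = 62.907151
roll angle φ = 23.766° = 0.41479495 rad
x = r_b·(cos φ + φ·sin φ) = 62.907151·(0.91519898 + 0.41479495·0.40300228) = 68.088327
y = r_b·(sin φ − φ·cos φ) = 62.907151·(0.40300228 − 0.41479495·0.91519898) = 1.470918

x=68.088327 y=1.470918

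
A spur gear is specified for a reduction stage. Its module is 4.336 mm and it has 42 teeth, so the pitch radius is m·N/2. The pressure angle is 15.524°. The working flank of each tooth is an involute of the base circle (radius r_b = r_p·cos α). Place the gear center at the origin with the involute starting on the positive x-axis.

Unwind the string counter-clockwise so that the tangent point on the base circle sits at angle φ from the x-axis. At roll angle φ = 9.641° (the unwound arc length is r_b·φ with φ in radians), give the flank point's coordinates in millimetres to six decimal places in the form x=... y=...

pitch radius r_p = m·N/2 = 4.336·42/2 = 91.056000
base radius r_b = r_p·cos α = 91.056000·cos 15.524° = 87.734134
roll angle φ = 9.641° = 0.16826719 rad
x = r_b·(cos φ + φ·sin φ) = 87.734134·(0.98587645 + 0.16826719·0.16747427) = 88.967402
y = r_b·(sin φ − φ·cos φ) = 87.734134·(0.16747427 − 0.16826719·0.98587645) = 0.138936

x=88.967402 y=0.138936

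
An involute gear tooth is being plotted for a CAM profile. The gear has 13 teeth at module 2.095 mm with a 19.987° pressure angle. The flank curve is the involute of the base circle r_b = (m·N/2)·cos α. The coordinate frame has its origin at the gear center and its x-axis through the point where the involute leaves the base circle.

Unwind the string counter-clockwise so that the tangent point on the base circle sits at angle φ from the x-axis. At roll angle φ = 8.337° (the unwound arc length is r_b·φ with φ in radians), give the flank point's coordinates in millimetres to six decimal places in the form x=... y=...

pitch radius r_p = m·N/2 = 2.095·13/2 = 13.617500
base radius r_b = r_p·cos α = 13.617500·cos 19.987° = 12.797321
roll angle φ = 8.337° = 0.14550810 rad
x = r_b·(cos φ + φ·sin φ) = 12.797321·(0.98943236 + 0.14550810·0.14499518) = 12.932081
y = r_b·(sin φ − φ·cos φ) = 12.797321·(0.14499518 − 0.14550810·0.98943236) = 0.013114

x=12.932081 y=0.013114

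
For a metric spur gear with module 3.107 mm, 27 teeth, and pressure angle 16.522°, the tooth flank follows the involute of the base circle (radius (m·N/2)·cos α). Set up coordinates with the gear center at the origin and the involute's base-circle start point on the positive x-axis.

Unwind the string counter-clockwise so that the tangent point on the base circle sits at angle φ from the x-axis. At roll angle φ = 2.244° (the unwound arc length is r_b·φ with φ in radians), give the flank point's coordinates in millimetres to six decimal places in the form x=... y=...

pitch radius r_p = m·N/2 = 3.107·27/2 = 41.944500
base radius r_b = r_p·cos α = 41.944500·cos 16.522° = 40.212637
roll angle φ = 2.244° = 0.03916519 rad
x = r_b·(cos φ + φ·sin φ) = 40.212637·(0.99923314 + 0.03916519·0.03915518) = 40.243467
y = r_b·(sin φ − φ·cos φ) = 40.212637·(0.03915518 − 0.03916519·0.99923314) = 0.000805

x=40.243467 y=0.000805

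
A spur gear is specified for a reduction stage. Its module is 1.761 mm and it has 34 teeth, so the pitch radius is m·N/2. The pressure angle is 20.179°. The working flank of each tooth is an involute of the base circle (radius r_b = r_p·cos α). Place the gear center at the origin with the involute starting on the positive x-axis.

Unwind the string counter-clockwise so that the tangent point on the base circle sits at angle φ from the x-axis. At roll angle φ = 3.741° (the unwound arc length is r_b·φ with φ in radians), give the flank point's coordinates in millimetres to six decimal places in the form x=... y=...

pitch radius r_p = m·N/2 = 1.761·34/2 = 29.937000
base radius r_b = r_p·cos α = 29.937000·cos 20.179° = 28.099453
roll angle φ = 3.741° = 0.06529277 rad
x = r_b·(cos φ + φ·sin φ) = 28.099453·(0.99786918 + 0.06529277·0.06524639) = 28.159285
y = r_b·(sin φ − φ·cos φ) = 28.099453·(0.06524639 − 0.06529277·0.99786918) = 0.002606

x=28.159285 y=0.002606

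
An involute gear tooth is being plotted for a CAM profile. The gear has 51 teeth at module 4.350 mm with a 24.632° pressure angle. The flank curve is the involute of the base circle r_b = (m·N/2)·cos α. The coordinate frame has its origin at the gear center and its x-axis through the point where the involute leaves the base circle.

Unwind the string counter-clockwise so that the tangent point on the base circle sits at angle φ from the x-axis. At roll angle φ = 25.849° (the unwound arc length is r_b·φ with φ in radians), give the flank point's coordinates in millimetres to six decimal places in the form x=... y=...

x=110.576355 y=3.023930

pitch radius r_p = m·N/2 = 4.350·51/2 = 110.925000
base radius r_b = r_p·cos α = 110.925000·cos 24.632° = 100.831210
roll angle φ = 25.849° = 0.45115016 rad
x = r_b·(cos φ + φ·sin φ) = 100.831210·(0.89994623 + 0.45115016·0.43600090) = 110.576355
y = r_b·(sin φ − φ·cos φ) = 100.831210·(0.43600090 − 0.45115016·0.89994623) = 3.023930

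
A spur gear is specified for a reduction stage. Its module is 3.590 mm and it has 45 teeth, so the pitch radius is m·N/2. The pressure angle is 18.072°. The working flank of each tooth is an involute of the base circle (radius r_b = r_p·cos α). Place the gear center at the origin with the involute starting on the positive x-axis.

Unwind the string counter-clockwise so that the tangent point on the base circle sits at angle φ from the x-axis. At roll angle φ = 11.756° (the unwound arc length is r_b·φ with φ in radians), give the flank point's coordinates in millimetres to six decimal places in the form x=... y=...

x=78.389593 y=0.220174

pitch radius r_p = m·N/2 = 3.590·45/2 = 80.775000
base radius r_b = r_p·cos α = 80.775000·cos 18.072° = 76.790163
roll angle φ = 11.756° = 0.20518091 rad
x = r_b·(cos φ + φ·sin φ) = 76.790163·(0.97902414 + 0.20518091·0.20374428) = 78.389593
y = r_b·(sin φ − φ·cos φ) = 76.790163·(0.20374428 − 0.20518091·0.97902414) = 0.220174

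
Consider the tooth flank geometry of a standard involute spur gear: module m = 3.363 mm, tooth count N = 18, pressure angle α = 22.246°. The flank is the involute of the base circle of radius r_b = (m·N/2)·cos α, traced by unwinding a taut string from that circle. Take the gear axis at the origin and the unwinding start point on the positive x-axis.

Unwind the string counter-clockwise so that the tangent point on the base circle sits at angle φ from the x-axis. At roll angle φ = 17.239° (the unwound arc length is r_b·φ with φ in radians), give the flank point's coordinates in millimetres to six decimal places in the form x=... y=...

x=29.253601 y=0.252051

pitch radius r_p = m·N/2 = 3.363·18/2 = 30.267000
base radius r_b = r_p·cos α = 30.267000·cos 22.246° = 28.014134
roll angle φ = 17.239° = 0.30087731 rad
x = r_b·(cos φ + φ·sin φ) = 28.014134·(0.95507686 + 0.30087731·0.29635822) = 29.253601
y = r_b·(sin φ − φ·cos φ) = 28.014134·(0.29635822 − 0.30087731·0.95507686) = 0.252051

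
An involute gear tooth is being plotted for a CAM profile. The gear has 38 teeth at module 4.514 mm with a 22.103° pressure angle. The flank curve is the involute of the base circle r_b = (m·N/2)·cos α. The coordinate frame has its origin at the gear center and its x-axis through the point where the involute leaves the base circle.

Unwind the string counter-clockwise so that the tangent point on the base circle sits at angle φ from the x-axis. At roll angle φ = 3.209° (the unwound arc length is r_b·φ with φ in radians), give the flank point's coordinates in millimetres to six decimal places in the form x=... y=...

x=79.587499 y=0.004652

pitch radius r_p = m·N/2 = 4.514·38/2 = 85.766000
base radius r_b = r_p·cos α = 85.766000·cos 22.103° = 79.462965
roll angle φ = 3.209° = 0.05600762 rad
x = r_b·(cos φ + φ·sin φ) = 79.462965·(0.99843198 + 0.05600762·0.05597834) = 79.587499
y = r_b·(sin φ − φ·cos φ) = 79.462965·(0.05597834 − 0.05600762·0.99843198) = 0.004652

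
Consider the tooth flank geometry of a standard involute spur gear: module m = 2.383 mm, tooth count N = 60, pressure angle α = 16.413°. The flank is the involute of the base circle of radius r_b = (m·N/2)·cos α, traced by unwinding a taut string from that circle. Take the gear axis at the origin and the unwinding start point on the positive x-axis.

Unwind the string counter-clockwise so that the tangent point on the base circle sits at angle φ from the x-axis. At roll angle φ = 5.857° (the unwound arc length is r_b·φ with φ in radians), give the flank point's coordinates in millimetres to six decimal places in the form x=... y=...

pitch radius r_p = m·N/2 = 2.383·60/2 = 71.490000
base radius r_b = r_p·cos α = 71.490000·cos 16.413° = 68.576775
roll angle φ = 5.857° = 0.10222393 rad
x = r_b·(cos φ + φ·sin φ) = 68.576775·(0.99477968 + 0.10222393·0.10204599) = 68.934144
y = r_b·(sin φ − φ·cos φ) = 68.576775·(0.10204599 − 0.10222393·0.99477968) = 0.024393

x=68.934144 y=0.024393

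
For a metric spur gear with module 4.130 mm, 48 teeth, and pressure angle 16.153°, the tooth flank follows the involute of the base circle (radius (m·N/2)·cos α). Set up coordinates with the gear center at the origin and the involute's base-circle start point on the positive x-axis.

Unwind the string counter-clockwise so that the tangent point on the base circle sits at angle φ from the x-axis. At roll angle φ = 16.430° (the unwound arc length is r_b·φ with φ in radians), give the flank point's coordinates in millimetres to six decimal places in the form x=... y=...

x=99.041289 y=0.742193

pitch radius r_p = m·N/2 = 4.130·48/2 = 99.120000
base radius r_b = r_p·cos α = 99.120000·cos 16.153° = 95.206962
roll angle φ = 16.430° = 0.28675760 rad
x = r_b·(cos φ + φ·sin φ) = 95.206962·(0.95916601 + 0.28675760·0.28284371) = 99.041289
y = r_b·(sin φ − φ·cos φ) = 95.206962·(0.28284371 − 0.28675760·0.95916601) = 0.742193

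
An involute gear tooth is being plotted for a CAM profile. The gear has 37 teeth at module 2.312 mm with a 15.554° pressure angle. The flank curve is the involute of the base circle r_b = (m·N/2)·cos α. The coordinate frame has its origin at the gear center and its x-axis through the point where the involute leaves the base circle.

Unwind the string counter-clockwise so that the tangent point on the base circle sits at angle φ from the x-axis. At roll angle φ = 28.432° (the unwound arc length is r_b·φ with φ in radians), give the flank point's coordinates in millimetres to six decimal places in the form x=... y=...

x=45.970896 y=1.637409

pitch radius r_p = m·N/2 = 2.312·37/2 = 42.772000
base radius r_b = r_p·cos α = 42.772000·cos 15.554° = 41.205611
roll angle φ = 28.432° = 0.49623201 rad
x = r_b·(cos φ + φ·sin φ) = 41.205611·(0.87938280 + 0.49623201·0.47611542) = 45.970896
y = r_b·(sin φ − φ·cos φ) = 41.205611·(0.47611542 − 0.49623201·0.87938280) = 1.637409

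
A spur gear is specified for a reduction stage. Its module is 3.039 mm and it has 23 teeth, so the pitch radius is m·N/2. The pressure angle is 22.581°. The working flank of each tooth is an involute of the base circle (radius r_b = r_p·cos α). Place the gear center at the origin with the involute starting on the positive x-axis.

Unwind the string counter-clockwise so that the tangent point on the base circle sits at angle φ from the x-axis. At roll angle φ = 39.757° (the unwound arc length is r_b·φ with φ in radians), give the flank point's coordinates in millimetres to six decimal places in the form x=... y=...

pitch radius r_p = m·N/2 = 3.039·23/2 = 34.948500
base radius r_b = r_p·cos α = 34.948500·cos 22.581° = 32.269264
roll angle φ = 39.757° = 0.69389055 rad
x = r_b·(cos φ + φ·sin φ) = 32.269264·(0.76876370 + 0.69389055·0.63953293) = 39.127437
y = r_b·(sin φ − φ·cos φ) = 32.269264·(0.63953293 − 0.69389055·0.76876370) = 3.423609

x=39.127437 y=3.423609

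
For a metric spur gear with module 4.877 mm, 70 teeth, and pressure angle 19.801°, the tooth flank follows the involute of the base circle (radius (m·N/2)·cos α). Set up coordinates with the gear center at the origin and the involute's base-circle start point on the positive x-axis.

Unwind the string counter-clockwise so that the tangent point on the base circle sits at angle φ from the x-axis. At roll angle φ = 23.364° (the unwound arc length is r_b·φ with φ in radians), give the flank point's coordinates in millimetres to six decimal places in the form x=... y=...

x=173.405437 y=3.569984

pitch radius r_p = m·N/2 = 4.877·70/2 = 170.695000
base radius r_b = r_p·cos α = 170.695000·cos 19.801° = 160.602634
roll angle φ = 23.364° = 0.40777873 rad
x = r_b·(cos φ + φ·sin φ) = 160.602634·(0.91800398 + 0.40777873·0.39657117) = 173.405437
y = r_b·(sin φ − φ·cos φ) = 160.602634·(0.39657117 − 0.40777873·0.91800398) = 3.569984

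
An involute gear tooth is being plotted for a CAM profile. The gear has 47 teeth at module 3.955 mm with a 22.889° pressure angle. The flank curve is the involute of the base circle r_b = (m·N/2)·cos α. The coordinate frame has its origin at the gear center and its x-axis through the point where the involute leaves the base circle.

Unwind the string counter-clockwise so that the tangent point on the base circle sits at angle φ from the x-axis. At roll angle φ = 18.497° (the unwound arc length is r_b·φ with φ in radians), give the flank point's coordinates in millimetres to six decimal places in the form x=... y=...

x=89.970572 y=0.950338

pitch radius r_p = m·N/2 = 3.955·47/2 = 92.942500
base radius r_b = r_p·cos α = 92.942500·cos 22.889° = 85.624216
roll angle φ = 18.497° = 0.32283355 rad
x = r_b·(cos φ + φ·sin φ) = 85.624216·(0.94834027 + 0.32283355·0.31725500) = 89.970572
y = r_b·(sin φ − φ·cos φ) = 85.624216·(0.31725500 − 0.32283355·0.94834027) = 0.950338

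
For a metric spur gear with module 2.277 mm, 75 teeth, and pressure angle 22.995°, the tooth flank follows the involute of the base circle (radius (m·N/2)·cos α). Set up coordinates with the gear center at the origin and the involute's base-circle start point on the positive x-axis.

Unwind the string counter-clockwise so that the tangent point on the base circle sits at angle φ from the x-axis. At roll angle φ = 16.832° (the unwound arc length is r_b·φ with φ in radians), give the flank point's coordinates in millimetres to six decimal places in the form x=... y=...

pitch radius r_p = m·N/2 = 2.277·75/2 = 85.387500
base radius r_b = r_p·cos α = 85.387500·cos 22.995° = 78.602519
roll angle φ = 16.832° = 0.29377382 rad
x = r_b·(cos φ + φ·sin φ) = 78.602519·(0.95715792 + 0.29377382·0.28956642) = 81.921507
y = r_b·(sin φ − φ·cos φ) = 78.602519·(0.28956642 − 0.29377382·0.95715792) = 0.658570

x=81.921507 y=0.658570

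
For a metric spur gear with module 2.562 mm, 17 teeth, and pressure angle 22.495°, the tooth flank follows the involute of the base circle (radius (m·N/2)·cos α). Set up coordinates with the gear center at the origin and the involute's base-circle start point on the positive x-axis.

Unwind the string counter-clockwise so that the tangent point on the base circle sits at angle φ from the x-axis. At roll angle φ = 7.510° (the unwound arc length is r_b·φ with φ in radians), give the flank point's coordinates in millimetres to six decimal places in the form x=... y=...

x=20.292146 y=0.015077

pitch radius r_p = m·N/2 = 2.562·17/2 = 21.777000
base radius r_b = r_p·cos α = 21.777000·cos 22.495° = 20.120052
roll angle φ = 7.510° = 0.13107423 rad
x = r_b·(cos φ + φ·sin φ) = 20.120052·(0.99142207 + 0.13107423·0.13069923) = 20.292146
y = r_b·(sin φ − φ·cos φ) = 20.120052·(0.13069923 − 0.13107423·0.99142207) = 0.015077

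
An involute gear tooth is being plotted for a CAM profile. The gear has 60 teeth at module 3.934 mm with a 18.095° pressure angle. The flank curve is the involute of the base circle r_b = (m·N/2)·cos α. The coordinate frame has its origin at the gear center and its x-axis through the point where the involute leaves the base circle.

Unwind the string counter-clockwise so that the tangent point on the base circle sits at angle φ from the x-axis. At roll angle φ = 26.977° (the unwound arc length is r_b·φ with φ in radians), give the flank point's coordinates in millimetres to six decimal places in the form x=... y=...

x=123.937160 y=3.817338

pitch radius r_p = m·N/2 = 3.934·60/2 = 118.020000
base radius r_b = r_p·cos α = 118.020000·cos 18.095° = 112.183066
roll angle φ = 26.977° = 0.47083747 rad
x = r_b·(cos φ + φ·sin φ) = 112.183066·(0.89118870 + 0.47083747·0.45363279) = 123.937160
y = r_b·(sin φ − φ·cos φ) = 112.183066·(0.45363279 − 0.47083747·0.89118870) = 3.817338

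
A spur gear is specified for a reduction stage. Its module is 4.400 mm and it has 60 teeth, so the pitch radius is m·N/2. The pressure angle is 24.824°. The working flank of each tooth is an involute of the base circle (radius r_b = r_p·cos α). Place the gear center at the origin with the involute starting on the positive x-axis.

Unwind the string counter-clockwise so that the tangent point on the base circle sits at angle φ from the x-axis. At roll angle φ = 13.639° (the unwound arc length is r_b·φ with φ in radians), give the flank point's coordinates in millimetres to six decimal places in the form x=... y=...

x=123.149858 y=0.535630

pitch radius r_p = m·N/2 = 4.400·60/2 = 132.000000
base radius r_b = r_p·cos α = 132.000000·cos 24.824° = 119.803424
roll angle φ = 13.639° = 0.23804546 rad
x = r_b·(cos φ + φ·sin φ) = 119.803424·(0.97180072 + 0.23804546·0.23580365) = 123.149858
y = r_b·(sin φ − φ·cos φ) = 119.803424·(0.23580365 − 0.23804546·0.97180072) = 0.535630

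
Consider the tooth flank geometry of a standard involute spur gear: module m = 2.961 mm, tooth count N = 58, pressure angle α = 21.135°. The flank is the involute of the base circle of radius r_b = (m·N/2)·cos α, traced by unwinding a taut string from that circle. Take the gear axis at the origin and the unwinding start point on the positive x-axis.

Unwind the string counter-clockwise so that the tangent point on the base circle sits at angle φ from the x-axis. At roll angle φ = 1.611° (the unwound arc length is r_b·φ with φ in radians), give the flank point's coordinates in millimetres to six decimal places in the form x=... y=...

x=80.124542 y=0.000593

pitch radius r_p = m·N/2 = 2.961·58/2 = 85.869000
base radius r_b = r_p·cos α = 85.869000·cos 21.135° = 80.092889
roll angle φ = 1.611° = 0.02811725 rad
x = r_b·(cos φ + φ·sin φ) = 80.092889·(0.99960474 + 0.02811725·0.02811355) = 80.124542
y = r_b·(sin φ − φ·cos φ) = 80.092889·(0.02811355 − 0.02811725·0.99960474) = 0.000593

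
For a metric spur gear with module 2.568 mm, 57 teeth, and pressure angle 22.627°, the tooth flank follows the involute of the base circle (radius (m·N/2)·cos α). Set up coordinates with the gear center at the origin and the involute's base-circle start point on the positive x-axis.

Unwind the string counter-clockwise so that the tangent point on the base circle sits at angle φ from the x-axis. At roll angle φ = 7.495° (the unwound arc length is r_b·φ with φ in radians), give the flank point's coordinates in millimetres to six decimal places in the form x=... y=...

pitch radius r_p = m·N/2 = 2.568·57/2 = 73.188000
base radius r_b = r_p·cos α = 73.188000·cos 22.627° = 67.554648
roll angle φ = 7.495° = 0.13081243 rad
x = r_b·(cos φ + φ·sin φ) = 67.554648·(0.99145625 + 0.13081243·0.13043967) = 68.130171
y = r_b·(sin φ − φ·cos φ) = 67.554648·(0.13043967 − 0.13081243·0.99145625) = 0.050320

x=68.130171 y=0.050320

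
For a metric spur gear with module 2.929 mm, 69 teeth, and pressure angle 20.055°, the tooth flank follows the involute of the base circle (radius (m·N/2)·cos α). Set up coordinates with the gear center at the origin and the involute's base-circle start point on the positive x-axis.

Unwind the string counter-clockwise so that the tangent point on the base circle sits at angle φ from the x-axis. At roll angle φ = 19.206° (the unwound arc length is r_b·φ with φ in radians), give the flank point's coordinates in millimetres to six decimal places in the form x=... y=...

pitch radius r_p = m·N/2 = 2.929·69/2 = 101.050500
base radius r_b = r_p·cos α = 101.050500·cos 20.055° = 94.923189
roll angle φ = 19.206° = 0.33520794 rad
x = r_b·(cos φ + φ·sin φ) = 94.923189·(0.94434193 + 0.33520794·0.32896554) = 100.107304
y = r_b·(sin φ − φ·cos φ) = 94.923189·(0.32896554 − 0.33520794·0.94434193) = 1.178436

x=100.107304 y=1.178436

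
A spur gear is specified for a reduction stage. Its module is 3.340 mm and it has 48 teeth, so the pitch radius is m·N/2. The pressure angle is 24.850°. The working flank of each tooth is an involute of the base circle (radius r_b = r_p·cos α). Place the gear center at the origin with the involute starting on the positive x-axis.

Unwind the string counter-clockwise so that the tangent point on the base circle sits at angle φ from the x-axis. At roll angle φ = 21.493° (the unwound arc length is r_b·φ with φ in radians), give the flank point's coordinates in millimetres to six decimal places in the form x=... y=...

x=77.677204 y=1.261944

pitch radius r_p = m·N/2 = 3.340·48/2 = 80.160000
base radius r_b = r_p·cos α = 80.160000·cos 24.850° = 72.738073
roll angle φ = 21.493° = 0.37512362 rad
x = r_b·(cos φ + φ·sin φ) = 72.738073·(0.93046234 + 0.37512362·0.36638755) = 77.677204
y = r_b·(sin φ − φ·cos φ) = 72.738073·(0.36638755 − 0.37512362·0.93046234) = 1.261944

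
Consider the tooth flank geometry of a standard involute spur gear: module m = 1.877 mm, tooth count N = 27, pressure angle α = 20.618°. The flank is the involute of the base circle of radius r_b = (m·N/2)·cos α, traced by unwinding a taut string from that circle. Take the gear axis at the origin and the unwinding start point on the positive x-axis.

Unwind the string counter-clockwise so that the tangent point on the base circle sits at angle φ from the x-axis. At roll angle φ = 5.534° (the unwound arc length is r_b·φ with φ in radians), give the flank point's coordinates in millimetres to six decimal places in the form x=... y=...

pitch radius r_p = m·N/2 = 1.877·27/2 = 25.339500
base radius r_b = r_p·cos α = 25.339500·cos 20.618° = 23.716479
roll angle φ = 5.534° = 0.09658652 rad
x = r_b·(cos φ + φ·sin φ) = 23.716479·(0.99533915 + 0.09658652·0.09643642) = 23.826846
y = r_b·(sin φ − φ·cos φ) = 23.716479·(0.09643642 − 0.09658652·0.99533915) = 0.007117

x=23.826846 y=0.007117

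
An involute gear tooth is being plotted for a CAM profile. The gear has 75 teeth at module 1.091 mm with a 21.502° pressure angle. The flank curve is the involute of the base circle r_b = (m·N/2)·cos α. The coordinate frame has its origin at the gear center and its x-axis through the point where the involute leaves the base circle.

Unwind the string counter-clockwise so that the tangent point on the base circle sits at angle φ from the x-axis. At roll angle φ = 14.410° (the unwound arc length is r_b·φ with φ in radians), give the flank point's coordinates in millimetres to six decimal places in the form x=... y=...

x=39.250088 y=0.200577

pitch radius r_p = m·N/2 = 1.091·75/2 = 40.912500
base radius r_b = r_p·cos α = 40.912500·cos 21.502° = 38.065185
roll angle φ = 14.410° = 0.25150195 rad
x = r_b·(cos φ + φ·sin φ) = 38.065185·(0.96853974 + 0.25150195·0.24885893) = 39.250088
y = r_b·(sin φ − φ·cos φ) = 38.065185·(0.24885893 − 0.25150195·0.96853974) = 0.200577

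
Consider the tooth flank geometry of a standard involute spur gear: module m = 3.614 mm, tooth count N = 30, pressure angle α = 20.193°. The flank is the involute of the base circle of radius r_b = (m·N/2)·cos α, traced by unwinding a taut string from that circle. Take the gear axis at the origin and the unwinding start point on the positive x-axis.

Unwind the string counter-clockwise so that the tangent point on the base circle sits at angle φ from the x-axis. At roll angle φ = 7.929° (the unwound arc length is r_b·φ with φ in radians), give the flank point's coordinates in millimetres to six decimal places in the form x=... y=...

pitch radius r_p = m·N/2 = 3.614·30/2 = 54.210000
base radius r_b = r_p·cos α = 54.210000·cos 20.193° = 50.877993
roll angle φ = 7.929° = 0.13838716 rad
x = r_b·(cos φ + φ·sin φ) = 50.877993·(0.99043977 + 0.13838716·0.13794587) = 51.362846
y = r_b·(sin φ − φ·cos φ) = 50.877993·(0.13794587 − 0.13838716·0.99043977) = 0.044861

x=51.362846 y=0.044861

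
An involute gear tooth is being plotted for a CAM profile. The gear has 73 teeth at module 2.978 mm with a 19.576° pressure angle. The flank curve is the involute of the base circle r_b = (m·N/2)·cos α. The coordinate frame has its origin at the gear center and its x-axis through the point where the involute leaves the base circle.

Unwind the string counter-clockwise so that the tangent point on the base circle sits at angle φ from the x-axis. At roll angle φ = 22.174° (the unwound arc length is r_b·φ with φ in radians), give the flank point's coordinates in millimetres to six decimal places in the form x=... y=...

x=109.798880 y=1.949324

pitch radius r_p = m·N/2 = 2.978·73/2 = 108.697000
base radius r_b = r_p·cos α = 108.697000·cos 19.576° = 102.414083
roll angle φ = 22.174° = 0.38700931 rad
x = r_b·(cos φ + φ·sin φ) = 102.414083·(0.92604195 + 0.38700931·0.37742060) = 109.798880
y = r_b·(sin φ − φ·cos φ) = 102.414083·(0.37742060 − 0.38700931·0.92604195) = 1.949324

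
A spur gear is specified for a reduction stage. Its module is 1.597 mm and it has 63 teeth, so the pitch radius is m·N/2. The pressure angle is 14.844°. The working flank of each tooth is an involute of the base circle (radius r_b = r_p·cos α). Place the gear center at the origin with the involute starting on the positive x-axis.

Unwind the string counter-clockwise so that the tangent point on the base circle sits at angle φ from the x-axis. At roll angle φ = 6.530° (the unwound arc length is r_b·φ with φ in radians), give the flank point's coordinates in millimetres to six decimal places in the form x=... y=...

x=48.941436 y=0.023964

pitch radius r_p = m·N/2 = 1.597·63/2 = 50.305500
base radius r_b = r_p·cos α = 50.305500·cos 14.844° = 48.626651
roll angle φ = 6.530° = 0.11397000 rad
x = r_b·(cos φ + φ·sin φ) = 48.626651·(0.99351245 + 0.11397000·0.11372343) = 48.941436
y = r_b·(sin φ − φ·cos φ) = 48.626651·(0.11372343 − 0.11397000·0.99351245) = 0.023964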